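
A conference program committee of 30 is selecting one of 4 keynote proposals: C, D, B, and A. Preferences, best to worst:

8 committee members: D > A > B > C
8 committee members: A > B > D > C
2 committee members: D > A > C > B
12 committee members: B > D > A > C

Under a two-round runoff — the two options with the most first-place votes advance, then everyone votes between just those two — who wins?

B

Round 1 first-place votes: C 0, D 10, B 12, A 8.
B and D advance.
Runoff: B is preferred to D by 20 voters; D by 10.
B wins the runoff.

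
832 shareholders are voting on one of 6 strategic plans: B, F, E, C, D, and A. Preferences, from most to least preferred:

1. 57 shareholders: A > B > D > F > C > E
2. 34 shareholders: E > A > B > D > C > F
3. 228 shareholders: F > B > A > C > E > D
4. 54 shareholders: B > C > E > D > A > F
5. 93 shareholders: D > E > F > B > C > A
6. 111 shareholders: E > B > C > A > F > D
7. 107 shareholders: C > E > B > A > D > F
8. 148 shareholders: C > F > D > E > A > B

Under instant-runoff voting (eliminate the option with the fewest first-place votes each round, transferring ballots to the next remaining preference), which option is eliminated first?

B

Round 1: B 54, F 228, E 145, C 255, D 93, A 57. Eliminate B.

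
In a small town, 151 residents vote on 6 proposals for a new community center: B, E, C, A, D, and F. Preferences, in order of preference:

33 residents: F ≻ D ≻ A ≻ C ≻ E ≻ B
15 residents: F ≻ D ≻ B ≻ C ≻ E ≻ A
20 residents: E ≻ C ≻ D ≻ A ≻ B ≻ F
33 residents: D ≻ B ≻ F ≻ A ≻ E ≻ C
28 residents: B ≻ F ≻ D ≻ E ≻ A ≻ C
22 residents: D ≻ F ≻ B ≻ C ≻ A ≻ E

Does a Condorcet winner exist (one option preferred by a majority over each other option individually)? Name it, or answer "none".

none

Checking pairwise contests:
D beats B 123–28.
B beats E 98–53.
B beats C 98–53.
B beats A 98–53.
F beats D 76–75.
B beats F 81–70.
Every option loses at least one head-to-head, so there is no Condorcet winner.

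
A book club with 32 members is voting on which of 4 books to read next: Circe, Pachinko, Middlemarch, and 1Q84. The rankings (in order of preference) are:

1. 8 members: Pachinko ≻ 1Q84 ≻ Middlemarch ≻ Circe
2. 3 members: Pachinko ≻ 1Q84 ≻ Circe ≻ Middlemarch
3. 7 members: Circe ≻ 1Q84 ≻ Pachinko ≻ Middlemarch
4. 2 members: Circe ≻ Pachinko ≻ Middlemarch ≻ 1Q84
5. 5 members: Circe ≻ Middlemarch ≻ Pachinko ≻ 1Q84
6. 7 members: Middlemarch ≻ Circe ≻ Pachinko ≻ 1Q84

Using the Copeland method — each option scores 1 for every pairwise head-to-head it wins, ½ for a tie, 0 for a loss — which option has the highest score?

Circe: beats Pachinko, Middlemarch, and 1Q84 → score 3.
Pachinko: beats Middlemarch and 1Q84; loses to Circe → score 2.
Middlemarch: loses to Circe, Pachinko, and 1Q84 → score 0.
1Q84: beats Middlemarch; loses to Circe and Pachinko → score 1.
Circe has the best pairwise record.

Circe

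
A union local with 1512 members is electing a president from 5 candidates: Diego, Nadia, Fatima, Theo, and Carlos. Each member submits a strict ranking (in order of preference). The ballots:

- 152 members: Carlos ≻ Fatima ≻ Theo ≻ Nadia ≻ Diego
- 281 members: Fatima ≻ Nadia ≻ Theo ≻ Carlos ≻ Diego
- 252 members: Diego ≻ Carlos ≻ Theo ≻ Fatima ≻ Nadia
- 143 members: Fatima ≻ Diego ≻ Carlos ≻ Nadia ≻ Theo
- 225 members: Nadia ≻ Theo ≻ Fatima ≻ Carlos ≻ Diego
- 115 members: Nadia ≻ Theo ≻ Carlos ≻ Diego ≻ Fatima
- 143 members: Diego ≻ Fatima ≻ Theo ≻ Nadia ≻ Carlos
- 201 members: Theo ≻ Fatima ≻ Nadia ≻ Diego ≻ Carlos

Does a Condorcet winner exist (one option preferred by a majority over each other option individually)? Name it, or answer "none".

Checking pairwise contests:
Nadia beats Diego 974–538.
Fatima beats Nadia 1172–340.
Theo beats Fatima 793–719.
Nadia beats Theo 764–748.
Nadia beats Carlos 965–547.
Every option loses at least one head-to-head, so there is no Condorcet winner.

none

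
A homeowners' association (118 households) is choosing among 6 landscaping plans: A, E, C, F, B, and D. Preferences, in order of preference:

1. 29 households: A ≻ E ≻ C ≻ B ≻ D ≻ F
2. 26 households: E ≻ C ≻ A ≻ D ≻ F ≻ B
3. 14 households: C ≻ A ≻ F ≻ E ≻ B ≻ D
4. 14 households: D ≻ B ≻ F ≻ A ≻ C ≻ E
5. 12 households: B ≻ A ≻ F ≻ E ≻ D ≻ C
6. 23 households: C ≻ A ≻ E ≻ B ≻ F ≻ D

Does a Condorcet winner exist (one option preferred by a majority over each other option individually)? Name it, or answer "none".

Checking pairwise contests:
C beats A 63–55.
A beats E 92–26.
E beats C 67–51.
A beats F 104–14.
A beats B 92–26.
A beats D 104–14.
Every option loses at least one head-to-head, so there is no Condorcet winner.

none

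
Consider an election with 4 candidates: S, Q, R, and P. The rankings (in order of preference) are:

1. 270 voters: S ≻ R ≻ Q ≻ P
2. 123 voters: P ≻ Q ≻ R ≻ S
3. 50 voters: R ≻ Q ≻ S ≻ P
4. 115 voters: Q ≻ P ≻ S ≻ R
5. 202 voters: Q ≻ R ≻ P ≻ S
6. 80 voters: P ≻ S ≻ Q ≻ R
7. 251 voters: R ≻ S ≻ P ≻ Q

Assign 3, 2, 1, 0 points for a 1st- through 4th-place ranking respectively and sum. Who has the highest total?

R

S: 270·3 + 123·0 + 50·1 + 115·1 + 202·0 + 80·2 + 251·2 = 1637
Q: 270·1 + 123·2 + 50·2 + 115·3 + 202·3 + 80·1 + 251·0 = 1647
R: 270·2 + 123·1 + 50·3 + 115·0 + 202·2 + 80·0 + 251·3 = 1970
P: 270·0 + 123·3 + 50·0 + 115·2 + 202·1 + 80·3 + 251·1 = 1292
R has the highest Borda score (1970).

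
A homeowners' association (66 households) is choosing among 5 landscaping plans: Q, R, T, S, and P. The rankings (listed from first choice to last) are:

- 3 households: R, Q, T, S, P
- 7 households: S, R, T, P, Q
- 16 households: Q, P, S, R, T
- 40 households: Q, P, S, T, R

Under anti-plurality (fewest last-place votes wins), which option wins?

S

Last-place votes: Q 7, R 40, T 16, S 0, P 3.
S is ranked last by the fewest voters, so S wins.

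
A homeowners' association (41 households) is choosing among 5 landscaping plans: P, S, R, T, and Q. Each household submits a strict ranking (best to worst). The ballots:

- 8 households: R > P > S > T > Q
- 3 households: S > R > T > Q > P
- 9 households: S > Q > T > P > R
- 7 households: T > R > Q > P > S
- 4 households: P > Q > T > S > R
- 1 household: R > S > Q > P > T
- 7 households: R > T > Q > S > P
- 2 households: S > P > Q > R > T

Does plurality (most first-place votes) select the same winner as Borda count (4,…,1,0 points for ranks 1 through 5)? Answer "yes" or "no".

Plurality — first-place votes: P 4, S 14, R 16, T 7, Q 0. Winner: R.
Borda — scores: P 63, S 86, R 96, T 89, Q 76. Winner: R.
The two methods agree.

yes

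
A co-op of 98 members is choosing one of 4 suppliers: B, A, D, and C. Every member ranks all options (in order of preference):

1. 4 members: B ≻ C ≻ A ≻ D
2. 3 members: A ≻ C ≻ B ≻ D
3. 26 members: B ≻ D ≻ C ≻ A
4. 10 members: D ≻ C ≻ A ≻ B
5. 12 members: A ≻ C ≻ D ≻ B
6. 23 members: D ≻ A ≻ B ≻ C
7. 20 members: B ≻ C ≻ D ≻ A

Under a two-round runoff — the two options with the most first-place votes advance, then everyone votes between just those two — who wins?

Round 1 first-place votes: B 50, A 15, D 33, C 0.
B and D advance.
Runoff: B is preferred to D by 53 voters; D by 45.
B wins the runoff.

B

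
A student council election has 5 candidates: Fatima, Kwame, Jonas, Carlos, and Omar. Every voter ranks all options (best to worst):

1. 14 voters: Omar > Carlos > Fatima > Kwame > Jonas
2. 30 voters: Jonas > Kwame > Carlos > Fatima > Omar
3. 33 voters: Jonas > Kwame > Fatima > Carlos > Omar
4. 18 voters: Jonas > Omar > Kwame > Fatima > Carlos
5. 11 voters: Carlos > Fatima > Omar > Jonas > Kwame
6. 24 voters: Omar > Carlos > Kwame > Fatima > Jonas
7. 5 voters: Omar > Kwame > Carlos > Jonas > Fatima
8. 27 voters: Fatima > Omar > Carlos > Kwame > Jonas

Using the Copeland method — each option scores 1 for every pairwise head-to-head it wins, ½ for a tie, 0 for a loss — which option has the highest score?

Jonas

Fatima: beats Omar; loses to Kwame, Jonas, and Carlos → score 1.
Kwame: beats Fatima and Carlos; loses to Jonas and Omar → score 2.
Jonas: beats Fatima and Kwame; ties Carlos and Omar → score 3.
Carlos: beats Fatima; ties Jonas; loses to Kwame and Omar → score 1.5.
Omar: beats Kwame and Carlos; ties Jonas; loses to Fatima → score 2.5.
Jonas has the best pairwise record.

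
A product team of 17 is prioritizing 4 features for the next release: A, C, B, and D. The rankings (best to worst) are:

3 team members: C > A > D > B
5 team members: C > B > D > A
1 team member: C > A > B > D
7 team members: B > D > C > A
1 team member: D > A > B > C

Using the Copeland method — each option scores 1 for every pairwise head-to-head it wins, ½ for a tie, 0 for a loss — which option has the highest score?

A: loses to C, B, and D → score 0.
C: beats A, B, and D → score 3.
B: beats A and D; loses to C → score 2.
D: beats A; loses to C and B → score 1.
C has the best pairwise record.

C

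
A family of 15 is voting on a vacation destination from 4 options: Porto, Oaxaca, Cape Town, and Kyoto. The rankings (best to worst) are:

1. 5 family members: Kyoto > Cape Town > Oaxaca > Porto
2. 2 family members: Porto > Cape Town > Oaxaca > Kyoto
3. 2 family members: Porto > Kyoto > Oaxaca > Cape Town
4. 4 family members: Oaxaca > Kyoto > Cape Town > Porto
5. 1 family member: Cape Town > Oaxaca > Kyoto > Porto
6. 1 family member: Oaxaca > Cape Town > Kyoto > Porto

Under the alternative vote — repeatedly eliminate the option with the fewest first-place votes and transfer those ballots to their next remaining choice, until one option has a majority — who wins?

Round 1: Porto 4, Oaxaca 5, Cape Town 1, Kyoto 5. Eliminate Cape Town.
Round 2: Porto 4, Oaxaca 6, Kyoto 5. Eliminate Porto.
Round 3: Oaxaca 8, Kyoto 7. Oaxaca has a majority.

Oaxaca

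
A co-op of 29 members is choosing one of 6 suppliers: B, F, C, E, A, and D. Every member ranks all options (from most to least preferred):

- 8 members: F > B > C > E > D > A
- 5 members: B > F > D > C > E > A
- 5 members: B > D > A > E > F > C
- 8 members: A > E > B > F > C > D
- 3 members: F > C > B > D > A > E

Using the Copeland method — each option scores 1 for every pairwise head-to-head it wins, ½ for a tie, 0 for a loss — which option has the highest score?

B: beats F, C, E, A, and D → score 5.
F: beats C, E, A, and D; loses to B → score 4.
C: beats E, A, and D; loses to B and F → score 3.
E: beats D; loses to B, F, C, and A → score 1.
A: beats E; loses to B, F, C, and D → score 1.
D: beats A; loses to B, F, C, and E → score 1.
B has the best pairwise record.

B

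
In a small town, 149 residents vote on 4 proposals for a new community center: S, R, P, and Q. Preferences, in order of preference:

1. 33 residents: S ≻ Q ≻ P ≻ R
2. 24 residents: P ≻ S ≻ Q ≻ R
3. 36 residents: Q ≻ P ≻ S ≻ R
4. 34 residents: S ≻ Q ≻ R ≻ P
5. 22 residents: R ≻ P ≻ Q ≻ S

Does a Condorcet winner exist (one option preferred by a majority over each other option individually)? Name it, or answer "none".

none

Checking pairwise contests:
P beats S 82–67.
S beats R 127–22.
Q beats P 103–46.
S beats Q 91–58.
Every option loses at least one head-to-head, so there is no Condorcet winner.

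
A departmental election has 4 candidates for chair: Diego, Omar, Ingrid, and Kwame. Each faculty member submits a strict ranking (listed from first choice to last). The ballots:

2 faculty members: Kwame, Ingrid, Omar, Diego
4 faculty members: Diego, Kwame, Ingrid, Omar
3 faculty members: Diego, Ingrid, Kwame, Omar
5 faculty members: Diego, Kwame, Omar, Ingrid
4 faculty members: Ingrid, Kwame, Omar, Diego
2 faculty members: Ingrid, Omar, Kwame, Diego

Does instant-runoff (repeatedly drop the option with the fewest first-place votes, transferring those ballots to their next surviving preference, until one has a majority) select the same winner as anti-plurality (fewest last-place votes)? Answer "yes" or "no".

no

Instant-runoff — R1 Diego 12, Omar 0, Ingrid 6, Kwame 2 (Diego winner). Winner: Diego.
Anti-plurality — last-place votes: Diego 8, Omar 7, Ingrid 5, Kwame 0. Winner: Kwame.
The two methods disagree.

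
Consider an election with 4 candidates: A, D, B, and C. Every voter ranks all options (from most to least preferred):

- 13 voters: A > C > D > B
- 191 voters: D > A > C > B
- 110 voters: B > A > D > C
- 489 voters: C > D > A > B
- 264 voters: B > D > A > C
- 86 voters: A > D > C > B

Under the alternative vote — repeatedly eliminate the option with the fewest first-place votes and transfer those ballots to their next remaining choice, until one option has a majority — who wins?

Round 1: A 99, D 191, B 374, C 489. Eliminate A.
Round 2: D 277, B 374, C 502. Eliminate D.
Round 3: B 374, C 779. C has a majority.

C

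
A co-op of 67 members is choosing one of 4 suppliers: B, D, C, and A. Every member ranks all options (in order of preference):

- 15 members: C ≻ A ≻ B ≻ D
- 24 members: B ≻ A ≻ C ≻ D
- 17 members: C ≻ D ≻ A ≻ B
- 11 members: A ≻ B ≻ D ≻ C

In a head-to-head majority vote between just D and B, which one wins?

B

Voters preferring D to B: 17; preferring B to D: 50.
B wins the head-to-head.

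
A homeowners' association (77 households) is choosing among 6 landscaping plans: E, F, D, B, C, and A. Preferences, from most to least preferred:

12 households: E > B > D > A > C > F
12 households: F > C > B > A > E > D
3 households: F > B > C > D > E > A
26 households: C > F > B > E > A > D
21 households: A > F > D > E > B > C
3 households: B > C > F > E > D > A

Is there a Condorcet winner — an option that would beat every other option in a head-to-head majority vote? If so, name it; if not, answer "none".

none

Checking pairwise contests:
F beats E 65–12.
C beats F 41–36.
E beats D 53–24.
F beats B 62–15.
B beats C 39–38.
E beats A 44–33.
Every option loses at least one head-to-head, so there is no Condorcet winner.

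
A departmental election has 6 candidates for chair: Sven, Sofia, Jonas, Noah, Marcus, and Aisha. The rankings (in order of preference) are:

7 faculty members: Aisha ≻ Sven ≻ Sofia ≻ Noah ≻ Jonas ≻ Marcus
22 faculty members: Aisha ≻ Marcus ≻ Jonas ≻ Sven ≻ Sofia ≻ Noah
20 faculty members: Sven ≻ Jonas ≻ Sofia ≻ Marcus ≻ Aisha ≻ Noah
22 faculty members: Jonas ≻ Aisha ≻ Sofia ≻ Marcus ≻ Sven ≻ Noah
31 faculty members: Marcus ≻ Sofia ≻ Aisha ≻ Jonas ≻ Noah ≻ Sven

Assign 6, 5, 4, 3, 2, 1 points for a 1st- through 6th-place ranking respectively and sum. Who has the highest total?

Sven: 7·5 + 22·3 + 20·6 + 22·2 + 31·1 = 296
Sofia: 7·4 + 22·2 + 20·4 + 22·4 + 31·5 = 395
Jonas: 7·2 + 22·4 + 20·5 + 22·6 + 31·3 = 427
Noah: 7·3 + 22·1 + 20·1 + 22·1 + 31·2 = 147
Marcus: 7·1 + 22·5 + 20·3 + 22·3 + 31·6 = 429
Aisha: 7·6 + 22·6 + 20·2 + 22·5 + 31·4 = 448
Aisha has the highest Borda score (448).

Aisha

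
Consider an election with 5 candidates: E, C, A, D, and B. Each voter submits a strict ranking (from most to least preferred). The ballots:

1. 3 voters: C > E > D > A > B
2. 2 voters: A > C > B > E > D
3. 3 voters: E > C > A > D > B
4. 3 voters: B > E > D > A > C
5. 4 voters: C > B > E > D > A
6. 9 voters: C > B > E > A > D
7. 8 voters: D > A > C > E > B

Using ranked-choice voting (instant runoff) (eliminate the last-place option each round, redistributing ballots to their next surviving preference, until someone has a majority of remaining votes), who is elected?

C

Round 1: E 3, C 16, A 2, D 8, B 3. Eliminate A.
Round 2: E 3, C 18, D 8, B 3. C has a majority.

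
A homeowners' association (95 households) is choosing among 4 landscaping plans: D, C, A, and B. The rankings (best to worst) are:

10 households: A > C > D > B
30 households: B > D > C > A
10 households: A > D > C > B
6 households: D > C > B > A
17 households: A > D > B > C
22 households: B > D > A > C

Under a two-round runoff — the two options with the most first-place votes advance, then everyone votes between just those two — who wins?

Round 1 first-place votes: D 6, C 0, A 37, B 52.
B and A advance.
Runoff: B is preferred to A by 58 voters; A by 37.
B wins the runoff.

B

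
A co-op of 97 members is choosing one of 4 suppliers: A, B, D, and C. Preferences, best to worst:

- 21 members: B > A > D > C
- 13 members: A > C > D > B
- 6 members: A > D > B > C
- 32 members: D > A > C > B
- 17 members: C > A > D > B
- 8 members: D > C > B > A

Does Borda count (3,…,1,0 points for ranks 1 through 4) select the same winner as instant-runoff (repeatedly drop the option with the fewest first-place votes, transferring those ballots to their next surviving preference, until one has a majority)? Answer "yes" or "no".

yes

Borda — scores: A 197, B 77, D 183, C 125. Winner: A.
Instant-runoff — R1 A 19, B 21, D 40, C 17 (C out); R2 A 36, B 21, D 40 (B out); R3 A 57, D 40 (A winner). Winner: A.
The two methods agree.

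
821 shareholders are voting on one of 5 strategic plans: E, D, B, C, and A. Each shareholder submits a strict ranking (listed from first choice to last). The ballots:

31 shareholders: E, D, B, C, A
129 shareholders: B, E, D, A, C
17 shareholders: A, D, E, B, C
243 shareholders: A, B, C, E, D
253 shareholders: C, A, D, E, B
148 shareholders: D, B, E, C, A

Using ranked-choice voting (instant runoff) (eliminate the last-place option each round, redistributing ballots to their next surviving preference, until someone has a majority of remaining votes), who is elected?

A

Round 1: E 31, D 148, B 129, C 253, A 260. Eliminate E.
Round 2: D 179, B 129, C 253, A 260. Eliminate B.
Round 3: D 308, C 253, A 260. Eliminate C.
Round 4: D 308, A 513. A has a majority.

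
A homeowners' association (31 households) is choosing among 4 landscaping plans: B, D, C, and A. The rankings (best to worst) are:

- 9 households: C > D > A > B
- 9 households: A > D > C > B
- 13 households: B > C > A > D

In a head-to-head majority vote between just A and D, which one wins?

Voters preferring A to D: 22; preferring D to A: 9.
A wins the head-to-head.

A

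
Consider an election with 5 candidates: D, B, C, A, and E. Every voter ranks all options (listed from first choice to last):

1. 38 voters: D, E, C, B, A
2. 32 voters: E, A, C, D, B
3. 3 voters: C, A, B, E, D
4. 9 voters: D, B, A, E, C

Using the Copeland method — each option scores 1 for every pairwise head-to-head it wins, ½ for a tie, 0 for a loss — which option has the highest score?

D: beats B, C, A, and E → score 4.
B: beats A; loses to D, C, and E → score 1.
C: beats B; ties A; loses to D and E → score 1.5.
A: ties C; loses to D, B, and E → score 0.5.
E: beats B, C, and A; loses to D → score 3.
D has the best pairwise record.

D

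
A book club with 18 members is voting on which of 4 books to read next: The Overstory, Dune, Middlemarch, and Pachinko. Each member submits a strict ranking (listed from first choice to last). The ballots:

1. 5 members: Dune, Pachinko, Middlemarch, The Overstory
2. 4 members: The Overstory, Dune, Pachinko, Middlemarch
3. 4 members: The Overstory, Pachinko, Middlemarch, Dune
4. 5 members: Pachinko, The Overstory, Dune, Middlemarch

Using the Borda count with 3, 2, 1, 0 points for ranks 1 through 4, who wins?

The Overstory: 5·0 + 4·3 + 4·3 + 5·2 = 34
Dune: 5·3 + 4·2 + 4·0 + 5·1 = 28
Middlemarch: 5·1 + 4·0 + 4·1 + 5·0 = 9
Pachinko: 5·2 + 4·1 + 4·2 + 5·3 = 37
Pachinko has the highest Borda score (37).

Pachinko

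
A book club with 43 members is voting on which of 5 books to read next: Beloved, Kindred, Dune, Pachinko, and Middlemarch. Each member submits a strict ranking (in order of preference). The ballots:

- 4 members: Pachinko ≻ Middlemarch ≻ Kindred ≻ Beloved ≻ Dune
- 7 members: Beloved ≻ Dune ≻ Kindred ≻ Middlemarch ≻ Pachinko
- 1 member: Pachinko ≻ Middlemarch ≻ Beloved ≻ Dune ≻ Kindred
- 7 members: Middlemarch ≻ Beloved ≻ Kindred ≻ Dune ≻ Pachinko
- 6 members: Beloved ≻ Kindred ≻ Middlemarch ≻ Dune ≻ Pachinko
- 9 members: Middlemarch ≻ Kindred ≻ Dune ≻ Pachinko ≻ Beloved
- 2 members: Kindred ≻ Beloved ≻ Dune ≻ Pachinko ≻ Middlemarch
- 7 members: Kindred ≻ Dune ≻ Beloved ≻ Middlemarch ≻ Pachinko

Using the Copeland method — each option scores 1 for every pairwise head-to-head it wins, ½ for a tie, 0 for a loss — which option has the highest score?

Beloved: beats Dune, Pachinko, and Middlemarch; loses to Kindred → score 3.
Kindred: beats Beloved, Dune, Pachinko, and Middlemarch → score 4.
Dune: beats Pachinko; loses to Beloved, Kindred, and Middlemarch → score 1.
Pachinko: loses to Beloved, Kindred, Dune, and Middlemarch → score 0.
Middlemarch: beats Dune and Pachinko; loses to Beloved and Kindred → score 2.
Kindred has the best pairwise record.

Kindred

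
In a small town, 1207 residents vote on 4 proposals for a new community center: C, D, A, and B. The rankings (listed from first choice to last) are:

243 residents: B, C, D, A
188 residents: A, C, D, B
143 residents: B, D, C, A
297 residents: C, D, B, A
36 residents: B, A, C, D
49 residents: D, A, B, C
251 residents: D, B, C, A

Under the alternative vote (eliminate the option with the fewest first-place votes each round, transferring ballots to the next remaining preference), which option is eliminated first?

A

Round 1: C 297, D 300, A 188, B 422. Eliminate A.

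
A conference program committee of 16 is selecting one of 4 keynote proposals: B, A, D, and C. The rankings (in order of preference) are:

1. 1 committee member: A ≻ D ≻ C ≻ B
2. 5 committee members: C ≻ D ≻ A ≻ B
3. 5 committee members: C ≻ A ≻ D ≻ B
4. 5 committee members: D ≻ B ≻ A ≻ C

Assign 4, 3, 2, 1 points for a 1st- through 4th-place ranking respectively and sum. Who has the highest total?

D

B: 1·1 + 5·1 + 5·1 + 5·3 = 26
A: 1·4 + 5·2 + 5·3 + 5·2 = 39
D: 1·3 + 5·3 + 5·2 + 5·4 = 48
C: 1·2 + 5·4 + 5·4 + 5·1 = 47
D has the highest Borda score (48).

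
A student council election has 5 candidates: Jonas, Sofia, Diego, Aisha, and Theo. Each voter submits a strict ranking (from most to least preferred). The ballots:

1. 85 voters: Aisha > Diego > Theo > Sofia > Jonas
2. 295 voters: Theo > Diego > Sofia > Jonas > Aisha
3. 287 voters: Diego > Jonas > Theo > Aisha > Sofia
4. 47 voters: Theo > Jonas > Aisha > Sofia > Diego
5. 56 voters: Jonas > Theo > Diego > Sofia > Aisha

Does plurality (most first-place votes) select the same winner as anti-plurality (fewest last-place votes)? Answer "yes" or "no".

yes

Plurality — first-place votes: Jonas 56, Sofia 0, Diego 287, Aisha 85, Theo 342. Winner: Theo.
Anti-plurality — last-place votes: Jonas 85, Sofia 287, Diego 47, Aisha 351, Theo 0. Winner: Theo.
The two methods agree.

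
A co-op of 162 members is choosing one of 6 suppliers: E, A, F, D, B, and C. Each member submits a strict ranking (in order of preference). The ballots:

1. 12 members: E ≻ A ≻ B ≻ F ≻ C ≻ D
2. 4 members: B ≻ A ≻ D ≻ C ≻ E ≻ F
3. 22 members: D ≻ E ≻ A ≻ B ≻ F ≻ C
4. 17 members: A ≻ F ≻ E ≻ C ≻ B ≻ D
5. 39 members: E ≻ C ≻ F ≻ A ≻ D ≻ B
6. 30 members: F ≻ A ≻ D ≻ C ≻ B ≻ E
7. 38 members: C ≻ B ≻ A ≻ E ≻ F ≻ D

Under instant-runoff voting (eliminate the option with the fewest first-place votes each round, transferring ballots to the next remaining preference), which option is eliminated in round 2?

A

Round 1: E 51, A 17, F 30, D 22, B 4, C 38. Eliminate B.
Round 2: E 51, A 21, F 30, D 22, C 38. Eliminate A.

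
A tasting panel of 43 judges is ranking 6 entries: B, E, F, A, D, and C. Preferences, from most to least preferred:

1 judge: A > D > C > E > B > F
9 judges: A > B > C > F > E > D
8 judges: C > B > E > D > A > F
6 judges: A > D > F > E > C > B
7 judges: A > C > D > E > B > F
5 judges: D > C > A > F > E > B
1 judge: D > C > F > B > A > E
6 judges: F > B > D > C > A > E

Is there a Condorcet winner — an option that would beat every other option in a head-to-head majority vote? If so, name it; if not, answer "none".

A vs B: 28–15 for A.
A vs E: 35–8 for A.
A vs F: 36–7 for A.
A vs D: 23–20 for A.
A vs C: 23–20 for A.
A beats every other option head-to-head.

A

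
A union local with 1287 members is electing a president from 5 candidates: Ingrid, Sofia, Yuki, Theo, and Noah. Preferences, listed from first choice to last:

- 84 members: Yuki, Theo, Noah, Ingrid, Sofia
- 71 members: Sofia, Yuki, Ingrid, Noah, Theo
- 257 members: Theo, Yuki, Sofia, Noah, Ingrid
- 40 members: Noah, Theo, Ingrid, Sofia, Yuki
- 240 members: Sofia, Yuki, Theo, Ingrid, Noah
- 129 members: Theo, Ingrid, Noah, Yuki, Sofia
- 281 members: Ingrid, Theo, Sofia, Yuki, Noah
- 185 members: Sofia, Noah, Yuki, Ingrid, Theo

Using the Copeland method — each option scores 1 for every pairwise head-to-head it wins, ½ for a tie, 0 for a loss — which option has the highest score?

Ingrid: beats Noah; loses to Sofia, Yuki, and Theo → score 1.
Sofia: beats Ingrid, Yuki, and Noah; loses to Theo → score 3.
Yuki: beats Ingrid and Noah; loses to Sofia and Theo → score 2.
Theo: beats Ingrid, Sofia, Yuki, and Noah → score 4.
Noah: loses to Ingrid, Sofia, Yuki, and Theo → score 0.
Theo has the best pairwise record.

Theo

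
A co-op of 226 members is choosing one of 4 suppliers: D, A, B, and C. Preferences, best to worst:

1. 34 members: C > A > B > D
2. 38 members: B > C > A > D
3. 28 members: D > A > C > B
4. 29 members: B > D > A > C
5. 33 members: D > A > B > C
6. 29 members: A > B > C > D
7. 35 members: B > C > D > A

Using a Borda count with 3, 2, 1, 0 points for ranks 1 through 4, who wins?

B

D: 34·0 + 38·0 + 28·3 + 29·2 + 33·3 + 29·0 + 35·1 = 276
A: 34·2 + 38·1 + 28·2 + 29·1 + 33·2 + 29·3 + 35·0 = 344
B: 34·1 + 38·3 + 28·0 + 29·3 + 33·1 + 29·2 + 35·3 = 431
C: 34·3 + 38·2 + 28·1 + 29·0 + 33·0 + 29·1 + 35·2 = 305
B has the highest Borda score (431).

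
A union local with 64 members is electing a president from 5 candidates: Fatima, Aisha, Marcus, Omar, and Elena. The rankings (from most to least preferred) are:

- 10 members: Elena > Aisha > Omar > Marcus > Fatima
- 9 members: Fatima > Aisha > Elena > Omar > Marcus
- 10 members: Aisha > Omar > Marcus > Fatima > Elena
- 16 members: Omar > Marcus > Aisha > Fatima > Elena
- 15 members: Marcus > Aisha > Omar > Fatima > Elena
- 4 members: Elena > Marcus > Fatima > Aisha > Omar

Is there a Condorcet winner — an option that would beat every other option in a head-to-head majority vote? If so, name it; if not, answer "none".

Checking pairwise contests:
Aisha beats Fatima 51–13.
Marcus beats Aisha 35–29.
Omar beats Marcus 45–19.
Aisha beats Omar 48–16.
Fatima beats Elena 50–14.
Every option loses at least one head-to-head, so there is no Condorcet winner.

none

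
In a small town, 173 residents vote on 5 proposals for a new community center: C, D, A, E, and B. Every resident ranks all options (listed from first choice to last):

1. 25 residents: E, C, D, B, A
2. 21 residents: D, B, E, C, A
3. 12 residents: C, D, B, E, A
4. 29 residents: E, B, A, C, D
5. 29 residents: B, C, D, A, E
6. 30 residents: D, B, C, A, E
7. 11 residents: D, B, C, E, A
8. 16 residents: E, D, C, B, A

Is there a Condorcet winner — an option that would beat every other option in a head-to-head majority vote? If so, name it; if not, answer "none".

none

Checking pairwise contests:
E beats C 91–82.
C beats D 95–78.
C beats A 144–29.
D beats E 103–70.
D beats B 115–58.
Every option loses at least one head-to-head, so there is no Condorcet winner.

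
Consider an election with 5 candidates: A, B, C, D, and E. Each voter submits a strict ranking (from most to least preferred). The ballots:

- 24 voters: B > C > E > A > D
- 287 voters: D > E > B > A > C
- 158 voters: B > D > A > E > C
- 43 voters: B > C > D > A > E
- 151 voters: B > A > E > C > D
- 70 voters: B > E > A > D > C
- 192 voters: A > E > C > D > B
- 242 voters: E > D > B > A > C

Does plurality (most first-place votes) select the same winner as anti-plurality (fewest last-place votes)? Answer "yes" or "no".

Plurality — first-place votes: A 192, B 446, C 0, D 287, E 242. Winner: B.
Anti-plurality — last-place votes: A 0, B 192, C 757, D 175, E 43. Winner: A.
The two methods disagree.

no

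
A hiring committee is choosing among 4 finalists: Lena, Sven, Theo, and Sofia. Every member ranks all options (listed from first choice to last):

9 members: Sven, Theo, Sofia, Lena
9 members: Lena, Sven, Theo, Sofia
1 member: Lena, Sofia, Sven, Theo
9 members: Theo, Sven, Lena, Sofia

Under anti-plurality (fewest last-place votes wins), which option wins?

Sven

Last-place votes: Lena 9, Sven 0, Theo 1, Sofia 18.
Sven is ranked last by the fewest voters, so Sven wins.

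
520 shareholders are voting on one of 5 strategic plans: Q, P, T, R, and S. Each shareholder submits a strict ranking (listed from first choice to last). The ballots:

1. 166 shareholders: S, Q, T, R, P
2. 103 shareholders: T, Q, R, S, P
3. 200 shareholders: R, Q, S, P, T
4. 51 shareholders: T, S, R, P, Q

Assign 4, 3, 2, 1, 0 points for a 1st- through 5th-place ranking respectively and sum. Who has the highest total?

Q: 166·3 + 103·3 + 200·3 + 51·0 = 1407
P: 166·0 + 103·0 + 200·1 + 51·1 = 251
T: 166·2 + 103·4 + 200·0 + 51·4 = 948
R: 166·1 + 103·2 + 200·4 + 51·2 = 1274
S: 166·4 + 103·1 + 200·2 + 51·3 = 1320
Q has the highest Borda score (1407).

Q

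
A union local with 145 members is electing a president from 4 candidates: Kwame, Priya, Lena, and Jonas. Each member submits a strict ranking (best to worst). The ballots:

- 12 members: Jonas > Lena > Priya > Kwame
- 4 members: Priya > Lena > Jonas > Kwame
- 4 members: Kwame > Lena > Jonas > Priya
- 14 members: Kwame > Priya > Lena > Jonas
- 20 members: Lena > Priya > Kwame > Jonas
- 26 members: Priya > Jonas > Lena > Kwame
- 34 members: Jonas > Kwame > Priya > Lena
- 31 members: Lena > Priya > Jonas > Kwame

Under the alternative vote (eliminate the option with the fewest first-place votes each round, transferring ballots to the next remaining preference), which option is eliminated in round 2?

Priya

Round 1: Kwame 18, Priya 30, Lena 51, Jonas 46. Eliminate Kwame.
Round 2: Priya 44, Lena 55, Jonas 46. Eliminate Priya.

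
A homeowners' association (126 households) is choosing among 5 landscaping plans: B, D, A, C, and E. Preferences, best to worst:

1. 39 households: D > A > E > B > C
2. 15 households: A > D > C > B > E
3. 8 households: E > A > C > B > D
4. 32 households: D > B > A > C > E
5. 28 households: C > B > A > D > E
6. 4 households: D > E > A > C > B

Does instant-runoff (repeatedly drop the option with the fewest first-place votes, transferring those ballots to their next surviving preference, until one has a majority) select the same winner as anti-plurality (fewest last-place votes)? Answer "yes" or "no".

Instant-runoff — R1 B 0, D 75, A 15, C 28, E 8 (D winner). Winner: D.
Anti-plurality — last-place votes: B 4, D 8, A 0, C 39, E 75. Winner: A.
The two methods disagree.

no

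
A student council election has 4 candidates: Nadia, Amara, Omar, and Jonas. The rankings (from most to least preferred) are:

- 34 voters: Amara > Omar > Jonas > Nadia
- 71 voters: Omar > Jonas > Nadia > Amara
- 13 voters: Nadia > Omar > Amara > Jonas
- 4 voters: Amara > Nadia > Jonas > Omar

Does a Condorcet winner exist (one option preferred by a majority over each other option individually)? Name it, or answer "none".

Omar vs Nadia: 105–17 for Omar.
Omar vs Amara: 84–38 for Omar.
Omar vs Jonas: 118–4 for Omar.
Omar beats every other option head-to-head.

Omar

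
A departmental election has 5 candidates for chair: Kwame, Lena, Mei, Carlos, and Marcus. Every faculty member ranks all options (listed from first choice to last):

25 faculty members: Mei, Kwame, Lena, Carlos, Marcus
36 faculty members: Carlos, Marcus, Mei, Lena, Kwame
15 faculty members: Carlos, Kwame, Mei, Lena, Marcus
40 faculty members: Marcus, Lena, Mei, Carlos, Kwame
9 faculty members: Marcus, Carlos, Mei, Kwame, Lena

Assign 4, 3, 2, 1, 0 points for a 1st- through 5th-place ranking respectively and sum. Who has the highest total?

Marcus

Kwame: 25·3 + 36·0 + 15·3 + 40·0 + 9·1 = 129
Lena: 25·2 + 36·1 + 15·1 + 40·3 + 9·0 = 221
Mei: 25·4 + 36·2 + 15·2 + 40·2 + 9·2 = 300
Carlos: 25·1 + 36·4 + 15·4 + 40·1 + 9·3 = 296
Marcus: 25·0 + 36·3 + 15·0 + 40·4 + 9·4 = 304
Marcus has the highest Borda score (304).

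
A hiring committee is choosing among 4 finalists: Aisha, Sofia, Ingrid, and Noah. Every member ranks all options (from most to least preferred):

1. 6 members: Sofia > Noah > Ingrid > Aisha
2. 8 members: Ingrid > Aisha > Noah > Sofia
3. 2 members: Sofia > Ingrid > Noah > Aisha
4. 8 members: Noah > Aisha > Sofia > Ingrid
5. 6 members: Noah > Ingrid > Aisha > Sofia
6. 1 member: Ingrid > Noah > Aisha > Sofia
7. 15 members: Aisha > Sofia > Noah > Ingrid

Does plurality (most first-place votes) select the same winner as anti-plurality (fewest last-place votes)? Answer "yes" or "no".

no

Plurality — first-place votes: Aisha 15, Sofia 8, Ingrid 9, Noah 14. Winner: Aisha.
Anti-plurality — last-place votes: Aisha 8, Sofia 15, Ingrid 23, Noah 0. Winner: Noah.
The two methods disagree.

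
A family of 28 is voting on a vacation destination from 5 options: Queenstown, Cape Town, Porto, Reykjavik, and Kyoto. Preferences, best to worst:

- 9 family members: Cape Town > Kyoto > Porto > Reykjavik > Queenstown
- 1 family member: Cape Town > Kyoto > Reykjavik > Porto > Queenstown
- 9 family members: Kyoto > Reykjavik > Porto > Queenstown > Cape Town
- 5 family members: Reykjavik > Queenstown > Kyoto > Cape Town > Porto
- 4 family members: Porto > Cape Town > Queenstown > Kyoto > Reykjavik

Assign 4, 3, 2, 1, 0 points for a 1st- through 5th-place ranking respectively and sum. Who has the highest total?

Kyoto

Queenstown: 9·0 + 1·0 + 9·1 + 5·3 + 4·2 = 32
Cape Town: 9·4 + 1·4 + 9·0 + 5·1 + 4·3 = 57
Porto: 9·2 + 1·1 + 9·2 + 5·0 + 4·4 = 53
Reykjavik: 9·1 + 1·2 + 9·3 + 5·4 + 4·0 = 58
Kyoto: 9·3 + 1·3 + 9·4 + 5·2 + 4·1 = 80
Kyoto has the highest Borda score (80).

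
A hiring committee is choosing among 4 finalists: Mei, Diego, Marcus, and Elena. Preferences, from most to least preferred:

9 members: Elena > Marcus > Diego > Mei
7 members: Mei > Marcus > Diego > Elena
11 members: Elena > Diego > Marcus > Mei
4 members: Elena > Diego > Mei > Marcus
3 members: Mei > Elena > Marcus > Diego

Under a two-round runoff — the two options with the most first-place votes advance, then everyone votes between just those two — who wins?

Round 1 first-place votes: Mei 10, Diego 0, Marcus 0, Elena 24.
Elena and Mei advance.
Runoff: Elena is preferred to Mei by 24 voters; Mei by 10.
Elena wins the runoff.

Elena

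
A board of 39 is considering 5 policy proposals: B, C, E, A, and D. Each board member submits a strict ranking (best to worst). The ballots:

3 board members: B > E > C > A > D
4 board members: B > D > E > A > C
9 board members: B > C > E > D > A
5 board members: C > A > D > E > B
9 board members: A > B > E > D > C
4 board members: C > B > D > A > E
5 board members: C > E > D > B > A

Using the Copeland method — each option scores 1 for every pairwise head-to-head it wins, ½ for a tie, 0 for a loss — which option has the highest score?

B: beats C, E, A, and D → score 4.
C: beats E, A, and D; loses to B → score 3.
E: beats A and D; loses to B and C → score 2.
A: loses to B, C, E, and D → score 0.
D: beats A; loses to B, C, and E → score 1.
B has the best pairwise record.

B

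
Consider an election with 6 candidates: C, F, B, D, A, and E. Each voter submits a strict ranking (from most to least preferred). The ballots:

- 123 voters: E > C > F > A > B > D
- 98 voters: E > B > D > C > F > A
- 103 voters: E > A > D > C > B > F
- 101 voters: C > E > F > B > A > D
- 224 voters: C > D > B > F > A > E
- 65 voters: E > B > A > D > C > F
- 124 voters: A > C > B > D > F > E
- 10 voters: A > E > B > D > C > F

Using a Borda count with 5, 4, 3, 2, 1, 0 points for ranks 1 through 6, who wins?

C

C: 123·4 + 98·2 + 103·2 + 101·5 + 224·5 + 65·1 + 124·4 + 10·1 = 3090
F: 123·3 + 98·1 + 103·0 + 101·3 + 224·2 + 65·0 + 124·1 + 10·0 = 1342
B: 123·1 + 98·4 + 103·1 + 101·2 + 224·3 + 65·4 + 124·3 + 10·3 = 2154
D: 123·0 + 98·3 + 103·3 + 101·0 + 224·4 + 65·2 + 124·2 + 10·2 = 1897
A: 123·2 + 98·0 + 103·4 + 101·1 + 224·1 + 65·3 + 124·5 + 10·5 = 1848
E: 123·5 + 98·5 + 103·5 + 101·4 + 224·0 + 65·5 + 124·0 + 10·4 = 2389
C has the highest Borda score (3090).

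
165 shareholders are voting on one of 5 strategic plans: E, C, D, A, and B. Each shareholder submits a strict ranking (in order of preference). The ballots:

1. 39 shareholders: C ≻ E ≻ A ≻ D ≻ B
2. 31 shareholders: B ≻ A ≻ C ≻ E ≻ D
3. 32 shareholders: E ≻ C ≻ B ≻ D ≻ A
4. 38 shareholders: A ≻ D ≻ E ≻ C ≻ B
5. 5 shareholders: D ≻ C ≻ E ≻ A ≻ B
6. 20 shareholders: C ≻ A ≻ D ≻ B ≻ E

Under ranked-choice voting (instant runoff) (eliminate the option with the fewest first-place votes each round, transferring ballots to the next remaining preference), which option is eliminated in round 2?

B

Round 1: E 32, C 59, D 5, A 38, B 31. Eliminate D.
Round 2: E 32, C 64, A 38, B 31. Eliminate B.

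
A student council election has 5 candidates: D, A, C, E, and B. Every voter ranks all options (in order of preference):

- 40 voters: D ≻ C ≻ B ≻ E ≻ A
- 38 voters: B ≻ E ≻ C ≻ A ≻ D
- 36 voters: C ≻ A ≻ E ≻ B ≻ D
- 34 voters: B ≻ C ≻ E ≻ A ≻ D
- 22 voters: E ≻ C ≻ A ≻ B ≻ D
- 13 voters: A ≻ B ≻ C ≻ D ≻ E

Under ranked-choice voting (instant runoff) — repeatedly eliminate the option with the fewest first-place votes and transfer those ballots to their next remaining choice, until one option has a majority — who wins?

C

Round 1: D 40, A 13, C 36, E 22, B 72. Eliminate A.
Round 2: D 40, C 36, E 22, B 85. Eliminate E.
Round 3: D 40, C 58, B 85. Eliminate D.
Round 4: C 98, B 85. C has a majority.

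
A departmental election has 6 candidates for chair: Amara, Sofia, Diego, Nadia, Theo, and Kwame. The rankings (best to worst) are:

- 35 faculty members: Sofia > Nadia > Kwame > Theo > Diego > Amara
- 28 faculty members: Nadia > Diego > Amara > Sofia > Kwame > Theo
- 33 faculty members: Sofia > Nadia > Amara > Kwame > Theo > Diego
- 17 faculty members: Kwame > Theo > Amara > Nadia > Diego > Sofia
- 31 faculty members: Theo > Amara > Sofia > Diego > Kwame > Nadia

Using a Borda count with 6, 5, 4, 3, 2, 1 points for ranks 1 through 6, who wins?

Sofia

Amara: 35·1 + 28·4 + 33·4 + 17·4 + 31·5 = 502
Sofia: 35·6 + 28·3 + 33·6 + 17·1 + 31·4 = 633
Diego: 35·2 + 28·5 + 33·1 + 17·2 + 31·3 = 370
Nadia: 35·5 + 28·6 + 33·5 + 17·3 + 31·1 = 590
Theo: 35·3 + 28·1 + 33·2 + 17·5 + 31·6 = 470
Kwame: 35·4 + 28·2 + 33·3 + 17·6 + 31·2 = 459
Sofia has the highest Borda score (633).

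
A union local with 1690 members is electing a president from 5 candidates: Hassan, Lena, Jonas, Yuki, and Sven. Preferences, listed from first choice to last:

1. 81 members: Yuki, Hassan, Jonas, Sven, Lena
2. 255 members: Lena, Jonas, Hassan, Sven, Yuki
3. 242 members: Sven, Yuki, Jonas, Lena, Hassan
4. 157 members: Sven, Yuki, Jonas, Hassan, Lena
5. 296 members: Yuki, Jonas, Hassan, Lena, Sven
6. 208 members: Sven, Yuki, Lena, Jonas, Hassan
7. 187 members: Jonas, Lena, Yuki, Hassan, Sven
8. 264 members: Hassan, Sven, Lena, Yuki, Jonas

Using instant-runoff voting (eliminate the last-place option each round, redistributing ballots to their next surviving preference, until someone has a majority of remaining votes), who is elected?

Sven

Round 1: Hassan 264, Lena 255, Jonas 187, Yuki 377, Sven 607. Eliminate Jonas.
Round 2: Hassan 264, Lena 442, Yuki 377, Sven 607. Eliminate Hassan.
Round 3: Lena 442, Yuki 377, Sven 871. Sven has a majority.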